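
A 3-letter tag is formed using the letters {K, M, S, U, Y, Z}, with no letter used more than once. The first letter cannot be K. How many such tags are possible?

The first letter has 6−1 = 5 choices (anything except K).
The remaining 2 letters are filled from the other 5 symbols without repetition: 5 × 4 = 20.
Total: 5 × 20 = 100.

100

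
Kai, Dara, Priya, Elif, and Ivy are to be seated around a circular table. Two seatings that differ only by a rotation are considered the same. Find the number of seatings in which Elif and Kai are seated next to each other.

Treat {Elif, Kai} as one unit (2 internal orders) and seat the resulting 4 units around the table: (3)! circular arrangements.
So 2 × (3)! = 2 × 6 = 12.

12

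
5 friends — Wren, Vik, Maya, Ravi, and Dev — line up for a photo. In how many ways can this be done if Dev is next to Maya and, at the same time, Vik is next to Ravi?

24

Treat {Dev,Maya} as one block (2 orders) and {Vik,Ravi} as another (2 orders).
That leaves 3 units to arrange: 2 × 2 × 3! = 4 × 6 = 24.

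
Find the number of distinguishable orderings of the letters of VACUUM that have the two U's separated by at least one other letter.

There are 6!/(2!) = 360 arrangements of VACUUM in total.
If the two U's are adjacent, glue them into one block, leaving 5 items to arrange: (5)! = 120 ways.
Subtracting, 360 − 120 = 240 arrangements keep the U's apart.

240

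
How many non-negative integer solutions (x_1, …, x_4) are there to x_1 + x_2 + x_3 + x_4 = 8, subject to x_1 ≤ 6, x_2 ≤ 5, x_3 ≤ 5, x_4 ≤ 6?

Without the upper bounds there are C(11,3) = 165 ways to split 8 among 4 variables.
Subtract solutions that violate a single cap (substitute x_i' = x_i − (cap_i+1)): x_1 ≥ 7 gives C(4,3) = 4; x_2 ≥ 6 gives C(5,3) = 10; x_3 ≥ 6 gives C(5,3) = 10; x_4 ≥ 7 gives C(4,3) = 4. Together 28.
No two caps can be exceeded simultaneously, so the pair terms are all 0.
By inclusion–exclusion the count is 165 − 28 + 0 = 137.

137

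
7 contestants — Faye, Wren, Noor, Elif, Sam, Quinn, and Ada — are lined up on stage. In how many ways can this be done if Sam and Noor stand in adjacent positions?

1440

Glue Sam and Noor into one block (2 internal orders), leaving 6 units to arrange in a row.
So the count is 2·(6)! = 1440.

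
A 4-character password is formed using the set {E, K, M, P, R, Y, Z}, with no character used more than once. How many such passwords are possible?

Choose and order 4 of the 7 symbols: the first character has 7 options, the next 6, then 5, 4.
7 × 6 × 5 × 4 = 840.

840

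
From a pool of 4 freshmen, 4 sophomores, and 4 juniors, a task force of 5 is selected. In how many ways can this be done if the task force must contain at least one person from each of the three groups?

Total 5-person selections from all 12: C(12,5) = 792.
Subtract selections that omit an entire group: no freshmen → C(8,5) = 56; no sophomores → C(8,5) = 56; no juniors → C(8,5) = 56.
Add back selections omitting two groups (i.e. drawn from a single group): C(4,5) + C(4,5) + C(4,5) = 0.
By inclusion–exclusion: 792 − 168 + 0 = 624.

624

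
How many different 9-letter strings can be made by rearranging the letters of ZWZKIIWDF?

The 9 letters of ZWZKIIWDF have repeats: I appearing twice, W appearing twice, and Z appearing twice.
Dividing 9! = 362880 by 2!·2!·2! = 8 for the repeated letters gives 45360.

45360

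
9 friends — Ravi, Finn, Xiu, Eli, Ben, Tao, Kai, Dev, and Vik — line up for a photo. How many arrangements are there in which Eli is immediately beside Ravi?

80640

Glue Eli and Ravi into one block (2 internal orders), leaving 8 units to arrange in a row.
So the count is 2·(8)! = 80640.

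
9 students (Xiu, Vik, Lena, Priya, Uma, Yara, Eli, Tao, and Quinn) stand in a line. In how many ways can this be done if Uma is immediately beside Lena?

80640

Treat {Uma, Lena} as a single unit. There are 8 units to order, and the pair itself can be ordered 2 ways.
That gives 2 × 8! = 2 × 40320 = 80640.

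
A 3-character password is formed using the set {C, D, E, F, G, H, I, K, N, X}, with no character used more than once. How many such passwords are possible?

With no repetition, fill the 3 characters in order: 10 choices, then 9, down to 8.
10 × 9 × 8 = 720.

720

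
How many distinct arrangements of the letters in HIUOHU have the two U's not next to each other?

120

There are 6!/(2!·2!) = 180 arrangements of HIUOHU in total.
If the two U's are adjacent, glue them into one block, leaving 5 items to arrange: (5)!/(2!) = 60 ways.
Hence 180 − 60 = 120.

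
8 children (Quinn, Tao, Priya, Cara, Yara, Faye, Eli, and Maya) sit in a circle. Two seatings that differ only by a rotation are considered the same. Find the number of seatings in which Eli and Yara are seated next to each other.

1440

Glue Eli and Yara into a block (2 internal orders). Seating 7 units around a circle gives (6)! arrangements.
So 2 × (6)! = 2 × 720 = 1440.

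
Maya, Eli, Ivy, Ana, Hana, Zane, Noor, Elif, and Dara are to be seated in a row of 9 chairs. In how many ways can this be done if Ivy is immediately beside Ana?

80640

Treat {Ivy, Ana} as a single unit. There are 8 units to order, and the pair itself can be ordered 2 ways.
So the count is 2·(8)! = 80640.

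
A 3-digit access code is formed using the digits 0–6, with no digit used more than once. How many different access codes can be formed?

Choose and order 3 of the 7 symbols: the first digit has 7 options, the next 6, then 5.
That product is 7 × 6 × 5 = 210.

210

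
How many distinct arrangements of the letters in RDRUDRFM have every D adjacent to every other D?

Treat the 2 copies of D as a single block. The multiset to arrange is then {DD, F, M, R, R, R, U}, 7 items in all.
That gives (7)!/(3!) = 840 arrangements.

840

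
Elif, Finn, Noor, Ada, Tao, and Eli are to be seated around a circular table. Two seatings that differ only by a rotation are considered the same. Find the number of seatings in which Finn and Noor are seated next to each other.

48

Glue Finn and Noor into a block (2 internal orders). Seating 5 units around a circle gives (4)! arrangements.
So 2 × (4)! = 2 × 24 = 48.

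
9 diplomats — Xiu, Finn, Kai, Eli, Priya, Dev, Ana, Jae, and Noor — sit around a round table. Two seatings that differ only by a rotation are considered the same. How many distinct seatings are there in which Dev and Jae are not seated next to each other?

Without the restriction there are (8)! = 40320 seatings.
Seatings with Dev beside Jae: treat them as a block with 2 internal orders, giving 2 × (7)! = 10080.
Subtracting, 40320 − 10080 = 30240.

30240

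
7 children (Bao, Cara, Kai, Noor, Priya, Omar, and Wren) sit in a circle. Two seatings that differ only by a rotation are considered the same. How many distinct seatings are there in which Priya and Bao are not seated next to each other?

Without the restriction there are (6)! = 720 seatings.
Seatings with Priya beside Bao: treat them as a block with 2 internal orders, giving 2 × (5)! = 240.
Subtracting, 720 − 240 = 480.

480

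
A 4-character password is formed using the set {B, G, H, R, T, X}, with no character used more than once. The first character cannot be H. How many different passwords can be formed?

300

The first character has 6−1 = 5 choices (anything except H).
The remaining 3 characters are filled from the other 5 symbols without repetition: 5 × 4 × 3 = 60.
Total: 5 × 60 = 300.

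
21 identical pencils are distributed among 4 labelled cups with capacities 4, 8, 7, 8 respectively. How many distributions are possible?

80

Ignoring the caps, the number of non-negative solutions to x_1+…+x_4 = 21 is C(24,3) = 2024.
Subtract solutions that violate a single cap (substitute x_i' = x_i − (cap_i+1)): x_1 ≥ 5 gives C(19,3) = 969; x_2 ≥ 9 gives C(15,3) = 455; x_3 ≥ 8 gives C(16,3) = 560; x_4 ≥ 9 gives C(15,3) = 455. Together 2439.
Add back pairs where two caps are both exceeded: 120 + 165 + 120 + 35 + 20 + 35 = 495.
By inclusion–exclusion the count is 2024 − 2439 + 495 = 80.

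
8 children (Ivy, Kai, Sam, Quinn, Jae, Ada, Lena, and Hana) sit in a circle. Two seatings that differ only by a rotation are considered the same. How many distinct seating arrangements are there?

5040

Around a circle, 8 distinct people have 8!/8 = (7)! = 5040 rotationally distinct seatings.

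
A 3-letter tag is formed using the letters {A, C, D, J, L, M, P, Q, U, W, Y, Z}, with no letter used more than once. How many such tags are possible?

With no repetition, fill the 3 letters in order: 12 choices, then 11, down to 10.
12 × 11 × 10 = 1320.

1320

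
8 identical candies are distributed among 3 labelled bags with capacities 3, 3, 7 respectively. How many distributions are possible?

15

Ignoring the caps, the number of non-negative solutions to x_1+…+x_3 = 8 is C(10,2) = 45.
Subtract solutions that violate a single cap (substitute x_i' = x_i − (cap_i+1)): x_1 ≥ 4 gives C(6,2) = 15; x_2 ≥ 4 gives C(6,2) = 15; x_3 ≥ 8 gives C(2,2) = 1. Together 31.
Add back pairs where two caps are both exceeded: 1 + 0 + 0 = 1.
By inclusion–exclusion the count is 45 − 31 + 1 = 15.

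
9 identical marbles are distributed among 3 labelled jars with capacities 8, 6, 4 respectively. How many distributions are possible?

33

By stars and bars, unrestricted non-negative solutions to x_1+…+x_3 = 9 number C(9+2,2) = 55.
Subtract solutions that violate a single cap (substitute x_i' = x_i − (cap_i+1)): x_1 ≥ 9 gives C(2,2) = 1; x_2 ≥ 7 gives C(4,2) = 6; x_3 ≥ 5 gives C(6,2) = 15. Together 22.
No two caps can be exceeded simultaneously, so the pair terms are all 0.
By inclusion–exclusion the count is 55 − 22 + 0 = 33.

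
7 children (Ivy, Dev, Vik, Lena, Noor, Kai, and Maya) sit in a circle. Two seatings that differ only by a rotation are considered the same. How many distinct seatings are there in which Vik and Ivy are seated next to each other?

240

Treat {Vik, Ivy} as one unit (2 internal orders) and seat the resulting 6 units around the table: (5)! circular arrangements.
So 2 × (5)! = 2 × 120 = 240.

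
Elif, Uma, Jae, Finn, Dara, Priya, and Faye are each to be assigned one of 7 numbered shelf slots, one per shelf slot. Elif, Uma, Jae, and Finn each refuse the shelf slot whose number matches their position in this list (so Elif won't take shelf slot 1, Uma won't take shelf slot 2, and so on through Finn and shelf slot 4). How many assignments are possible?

2790

Let Aᵢ (for 1 ≤ i ≤ 4) be the placements that put person i in their forbidden shelf slot. Any j of these fix j positions, leaving (7−j)! ways to fill the rest, and there are C(4,j) ways to pick which j.
By inclusion–exclusion, the number of valid placements is Σ_{j=0}^{4} (−1)^j C(4,j)·(7−j)!.
Computing: 5040 − 2880 + 720 − 96 + 6 = 2790.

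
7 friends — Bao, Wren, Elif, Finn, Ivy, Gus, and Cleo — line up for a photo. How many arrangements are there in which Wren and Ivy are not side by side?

There are 7! = 5040 arrangements in all. If Wren and Ivy are adjacent, merging them into one block gives 2·(6)! = 1440 arrangements.
Complementary counting: 5040 − 1440 = 3600.

3600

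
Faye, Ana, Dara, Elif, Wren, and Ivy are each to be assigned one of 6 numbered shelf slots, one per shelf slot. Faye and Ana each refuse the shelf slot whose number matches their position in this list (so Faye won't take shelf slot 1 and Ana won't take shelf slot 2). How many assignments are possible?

Let Aᵢ (for i ∈ {1, 2}) be the placements that put person i in their forbidden shelf slot. Any j of these fix j positions, leaving (6−j)! ways to fill the rest, and there are C(2,j) ways to pick which j.
By inclusion–exclusion, the number of valid placements is Σ_{j=0}^{2} (−1)^j C(2,j)·(6−j)!.
Computing: 720 − 240 + 24 = 504.

504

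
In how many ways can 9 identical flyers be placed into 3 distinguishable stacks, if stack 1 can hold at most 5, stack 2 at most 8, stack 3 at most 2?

Ignoring the caps, the number of non-negative solutions to x_1+…+x_3 = 9 is C(11,2) = 55.
Subtract solutions that violate a single cap (substitute x_i' = x_i − (cap_i+1)): x_1 ≥ 6 gives C(5,2) = 10; x_2 ≥ 9 gives C(2,2) = 1; x_3 ≥ 3 gives C(8,2) = 28. Together 39.
Add back pairs where two caps are both exceeded: 0 + 1 + 0 = 1.
By inclusion–exclusion the count is 55 − 39 + 1 = 17.

17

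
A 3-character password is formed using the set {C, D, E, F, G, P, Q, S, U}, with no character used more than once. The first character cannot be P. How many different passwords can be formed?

448

The first character has 9−1 = 8 choices (anything except P).
The remaining 2 characters are filled from the other 8 symbols without repetition: 8 × 7 = 56.
Total: 8 × 56 = 448.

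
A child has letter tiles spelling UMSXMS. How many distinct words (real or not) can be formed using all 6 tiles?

180

The 6 letters of UMSXMS have repeats: M appearing twice and S appearing twice.
Dividing 6! = 720 by 2!·2! = 4 for the repeated letters gives 180.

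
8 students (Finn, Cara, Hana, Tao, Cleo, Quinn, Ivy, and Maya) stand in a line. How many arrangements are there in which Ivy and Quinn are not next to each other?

There are 8! = 40320 arrangements in all. If Ivy and Quinn are adjacent, merging them into one block gives 2·(7)! = 10080 arrangements.
Complementary counting: 40320 − 10080 = 30240.

30240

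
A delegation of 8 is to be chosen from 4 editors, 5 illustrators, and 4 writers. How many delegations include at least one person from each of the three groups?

Unrestricted: C(13,8) = 1287 ways to pick any 8 of the 13.
Subtract selections that omit an entire group: no editors → C(9,8) = 9; no illustrators → C(8,8) = 1; no writers → C(9,8) = 9.
Add back selections omitting two groups (i.e. drawn from a single group): C(4,8) + C(5,8) + C(4,8) = 0.
By inclusion–exclusion: 1287 − 19 + 0 = 1268.

1268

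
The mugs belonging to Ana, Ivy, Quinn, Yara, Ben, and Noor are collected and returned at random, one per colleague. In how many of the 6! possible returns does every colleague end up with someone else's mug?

Count assignments avoiding every fixed point. For any j of the 6 colleagues fixed to their own mug, the other 6−j can be arranged in (6−j)! ways.
By inclusion–exclusion this is Σ_{j=0}^{6} (−1)^j C(6,j)·(6−j)!.
Computing: 720 − 720 + 360 − 120 + 30 − 6 + 1 = 265.

265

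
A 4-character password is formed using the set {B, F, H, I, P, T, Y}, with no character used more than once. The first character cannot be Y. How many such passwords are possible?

720

The first character has 7−1 = 6 choices (anything except Y).
The remaining 3 characters are filled from the other 6 symbols without repetition: 6 × 5 × 4 = 120.
Total: 6 × 120 = 720.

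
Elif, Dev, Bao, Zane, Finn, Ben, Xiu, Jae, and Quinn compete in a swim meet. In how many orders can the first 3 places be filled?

There are 9 choices for 1st place, 8 for 2nd, and 7 for 3rd.
That gives 9 × 8 × 7 = 504.

504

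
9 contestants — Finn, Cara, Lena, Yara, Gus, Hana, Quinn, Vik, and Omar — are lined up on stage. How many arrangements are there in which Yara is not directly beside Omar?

There are 9! = 362880 arrangements in all. If Yara and Omar are adjacent, merging them into one block gives 2·(8)! = 80640 arrangements.
Complementary counting: 362880 − 80640 = 282240.

282240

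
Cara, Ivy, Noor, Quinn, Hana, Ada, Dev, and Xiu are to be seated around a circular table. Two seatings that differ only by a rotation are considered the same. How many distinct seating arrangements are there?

5040

Around a circle, 8 distinct people have 8!/8 = (7)! = 5040 rotationally distinct seatings.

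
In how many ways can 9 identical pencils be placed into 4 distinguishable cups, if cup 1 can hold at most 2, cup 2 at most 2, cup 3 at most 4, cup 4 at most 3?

10

By stars and bars, unrestricted non-negative solutions to x_1+…+x_4 = 9 number C(9+3,3) = 220.
Subtract solutions that violate a single cap (substitute x_i' = x_i − (cap_i+1)): x_1 ≥ 3 gives C(9,3) = 84; x_2 ≥ 3 gives C(9,3) = 84; x_3 ≥ 5 gives C(7,3) = 35; x_4 ≥ 4 gives C(8,3) = 56. Together 259.
Add back pairs where two caps are both exceeded: 20 + 4 + 10 + 4 + 10 + 1 = 49.
By inclusion–exclusion the count is 220 − 259 + 49 = 10.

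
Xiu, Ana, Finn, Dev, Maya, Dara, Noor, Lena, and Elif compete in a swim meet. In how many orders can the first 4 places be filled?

This is an ordered selection of 4 from 9: P(9,4).
That gives 9 × 8 × 7 × 6 = 3024.

3024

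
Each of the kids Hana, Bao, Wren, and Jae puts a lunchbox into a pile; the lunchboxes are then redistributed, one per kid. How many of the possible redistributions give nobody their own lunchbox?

9

Let Aᵢ be the assignments in which kid i gets their own lunchbox. We want the size of the complement of A₁∪…∪A_4.
By inclusion–exclusion this is Σ_{j=0}^{4} (−1)^j C(4,j)·(4−j)!.
Computing: 24 − 24 + 12 − 4 + 1 = 9.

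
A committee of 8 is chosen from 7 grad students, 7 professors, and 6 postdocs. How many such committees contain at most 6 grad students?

Split by how many grad students are chosen (0 through 6).
Sum: C(7,0)·C(13,8) + C(7,1)·C(13,7) + C(7,2)·C(13,6) + C(7,3)·C(13,5) + C(7,4)·C(13,4) + C(7,5)·C(13,3) + C(7,6)·C(13,2) = 1287 + 12012 + 36036 + 45045 + 25025 + 6006 + 546 = 125957.

125957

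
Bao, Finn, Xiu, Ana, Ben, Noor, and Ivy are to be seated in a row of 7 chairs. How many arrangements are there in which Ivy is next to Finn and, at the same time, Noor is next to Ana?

480

Treat {Ivy,Finn} as one block (2 orders) and {Noor,Ana} as another (2 orders).
That leaves 5 units to arrange: 2 × 2 × 5! = 4 × 120 = 480.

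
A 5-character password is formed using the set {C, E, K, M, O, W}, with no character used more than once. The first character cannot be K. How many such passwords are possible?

The first character has 6−1 = 5 choices (anything except K).
The remaining 4 characters are filled from the other 5 symbols without repetition: 5 × 4 × 3 × 2 = 120.
Total: 5 × 120 = 600.

600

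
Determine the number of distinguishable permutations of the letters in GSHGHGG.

The 7 letters of GSHGHGG have repeats: G appearing 4 times and H appearing twice.
So there are 7! / (4!·2!) = 105 distinguishable arrangements.

105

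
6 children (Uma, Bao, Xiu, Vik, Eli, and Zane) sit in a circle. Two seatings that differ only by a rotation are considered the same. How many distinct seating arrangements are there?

Seat Uma anywhere (absorbing the rotational symmetry), then permute the other 5: (5)! = 120.

120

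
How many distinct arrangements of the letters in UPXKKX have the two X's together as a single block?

60

Treat the 2 copies of X as a single block. The multiset to arrange is then {XX, K, K, P, U}, 5 items in all.
That gives (5)!/(2!) = 60 arrangements.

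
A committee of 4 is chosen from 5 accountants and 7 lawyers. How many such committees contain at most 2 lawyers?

Split by how many lawyers are chosen (0 through 2).
Sum: C(7,0)·C(5,4) + C(7,1)·C(5,3) + C(7,2)·C(5,2) = 5 + 70 + 210 = 285.

285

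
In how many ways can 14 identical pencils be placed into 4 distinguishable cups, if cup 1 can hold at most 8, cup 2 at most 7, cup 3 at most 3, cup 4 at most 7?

Without the upper bounds there are C(17,3) = 680 ways to split 14 among 4 cups.
Subtract solutions that violate a single cap (substitute x_i' = x_i − (cap_i+1)): x_1 ≥ 9 gives C(8,3) = 56; x_2 ≥ 8 gives C(9,3) = 84; x_3 ≥ 4 gives C(13,3) = 286; x_4 ≥ 8 gives C(9,3) = 84. Together 510.
Add back pairs where two caps are both exceeded: 0 + 4 + 0 + 10 + 0 + 10 = 24.
By inclusion–exclusion the count is 680 − 510 + 24 = 194.

194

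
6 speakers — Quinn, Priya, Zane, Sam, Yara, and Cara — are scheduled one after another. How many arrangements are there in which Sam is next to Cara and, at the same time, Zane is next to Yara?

96

Treat {Sam,Cara} as one block (2 orders) and {Zane,Yara} as another (2 orders).
That leaves 4 units to arrange: 2 × 2 × 4! = 4 × 24 = 96.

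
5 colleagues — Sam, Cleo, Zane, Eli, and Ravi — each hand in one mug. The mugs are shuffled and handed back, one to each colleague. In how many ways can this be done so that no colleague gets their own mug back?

44

Count assignments avoiding every fixed point. For any j of the 5 colleagues fixed to their own mug, the other 5−j can be arranged in (5−j)! ways.
By inclusion–exclusion this is Σ_{j=0}^{5} (−1)^j C(5,j)·(5−j)!.
Computing: 120 − 120 + 60 − 20 + 5 − 1 = 44.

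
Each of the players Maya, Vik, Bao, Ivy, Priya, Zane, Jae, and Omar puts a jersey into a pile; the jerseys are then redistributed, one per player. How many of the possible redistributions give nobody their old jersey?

Count assignments avoiding every fixed point. For any j of the 8 players fixed to their old jersey, the other 8−j can be arranged in (8−j)! ways.
By inclusion–exclusion this is Σ_{j=0}^{8} (−1)^j C(8,j)·(8−j)!.
Computing: 40320 − 40320 + 20160 − 6720 + 1680 − 336 + 56 − 8 + 1 = 14833.

14833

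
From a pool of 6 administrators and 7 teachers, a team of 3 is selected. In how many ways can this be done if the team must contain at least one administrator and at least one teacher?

Total 3-person selections from all 13: C(13,3) = 286.
Subtract selections that omit an entire group: no administrators → C(7,3) = 35; no teachers → C(6,3) = 20.
Both groups omitted at once is impossible, so 286 − 55 = 231.

231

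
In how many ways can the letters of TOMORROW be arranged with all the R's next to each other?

Treat the 2 copies of R as a single block. The multiset to arrange is then {RR, M, O, O, O, T, W}, 7 items in all.
That gives (7)!/(3!) = 840 arrangements.

840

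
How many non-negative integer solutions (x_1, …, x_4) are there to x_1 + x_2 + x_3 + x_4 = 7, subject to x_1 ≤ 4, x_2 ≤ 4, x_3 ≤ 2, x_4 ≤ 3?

46

Ignoring the caps, the number of non-negative solutions to x_1+…+x_4 = 7 is C(10,3) = 120.
Subtract solutions that violate a single cap (substitute x_i' = x_i − (cap_i+1)): x_1 ≥ 5 gives C(5,3) = 10; x_2 ≥ 5 gives C(5,3) = 10; x_3 ≥ 3 gives C(7,3) = 35; x_4 ≥ 4 gives C(6,3) = 20. Together 75.
Add back pairs where two caps are both exceeded: 0 + 0 + 0 + 0 + 0 + 1 = 1.
By inclusion–exclusion the count is 120 − 75 + 1 = 46.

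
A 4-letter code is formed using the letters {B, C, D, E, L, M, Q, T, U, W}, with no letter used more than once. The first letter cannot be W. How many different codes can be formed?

The first letter has 10−1 = 9 choices (anything except W).
The remaining 3 letters are filled from the other 9 symbols without repetition: 9 × 8 × 7 = 504.
Total: 9 × 504 = 4536.

4536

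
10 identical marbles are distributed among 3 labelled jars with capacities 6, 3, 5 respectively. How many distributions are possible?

Without the upper bounds there are C(12,2) = 66 ways to split 10 among 3 jars.
Subtract solutions that violate a single cap (substitute x_i' = x_i − (cap_i+1)): x_1 ≥ 7 gives C(5,2) = 10; x_2 ≥ 4 gives C(8,2) = 28; x_3 ≥ 6 gives C(6,2) = 15. Together 53.
Add back pairs where two caps are both exceeded: 0 + 0 + 1 = 1.
By inclusion–exclusion the count is 66 − 53 + 1 = 14.

14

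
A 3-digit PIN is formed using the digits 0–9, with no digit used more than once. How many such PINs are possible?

With no repetition, fill the 3 digits in order: 10 choices, then 9, down to 8.
10 × 9 × 8 = 720.

720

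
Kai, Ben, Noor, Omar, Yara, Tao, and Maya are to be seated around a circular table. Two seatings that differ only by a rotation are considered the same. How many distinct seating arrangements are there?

Seat Kai anywhere (absorbing the rotational symmetry), then permute the other 6: (6)! = 720.

720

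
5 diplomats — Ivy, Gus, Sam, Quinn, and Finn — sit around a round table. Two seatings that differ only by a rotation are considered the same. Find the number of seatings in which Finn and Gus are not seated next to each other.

12

Without the restriction there are (4)! = 24 seatings.
Those with Finn next to Gus: fuse the pair into one unit and seat 4 units around a circle — 2·(3)! = 12.
Subtracting, 24 − 12 = 12.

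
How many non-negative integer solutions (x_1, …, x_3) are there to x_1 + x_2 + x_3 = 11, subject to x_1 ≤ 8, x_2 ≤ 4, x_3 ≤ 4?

Ignoring the caps, the number of non-negative solutions to x_1+…+x_3 = 11 is C(13,2) = 78.
Subtract solutions that violate a single cap (substitute x_i' = x_i − (cap_i+1)): x_1 ≥ 9 gives C(4,2) = 6; x_2 ≥ 5 gives C(8,2) = 28; x_3 ≥ 5 gives C(8,2) = 28. Together 62.
Add back pairs where two caps are both exceeded: 0 + 0 + 3 = 3.
By inclusion–exclusion the count is 78 − 62 + 3 = 19.

19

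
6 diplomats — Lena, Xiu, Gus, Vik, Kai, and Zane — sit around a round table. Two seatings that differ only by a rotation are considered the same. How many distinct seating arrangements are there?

120

Fix one person's seat to break rotational symmetry; the remaining 5 people can be arranged in (5)! = 120 ways.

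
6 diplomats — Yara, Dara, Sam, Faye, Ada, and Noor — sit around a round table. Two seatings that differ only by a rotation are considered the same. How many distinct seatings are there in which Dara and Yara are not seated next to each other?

72

Without the restriction there are (5)! = 120 seatings.
Seatings with Dara beside Yara: treat them as a block with 2 internal orders, giving 2 × (4)! = 48.
Subtracting, 120 − 48 = 72.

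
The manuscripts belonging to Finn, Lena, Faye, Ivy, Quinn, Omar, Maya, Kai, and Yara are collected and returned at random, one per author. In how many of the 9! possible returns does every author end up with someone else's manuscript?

This is the derangement count D_9: permutations of 9 items with no fixed point.
By inclusion–exclusion this is Σ_{j=0}^{9} (−1)^j C(9,j)·(9−j)!.
Computing: 362880 − 362880 + 181440 − 60480 + 15120 − 3024 + 504 − 72 + 9 − 1 = 133496.

133496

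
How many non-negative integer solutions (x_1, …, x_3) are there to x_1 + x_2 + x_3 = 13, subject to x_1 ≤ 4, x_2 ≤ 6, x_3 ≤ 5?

Ignoring the caps, the number of non-negative solutions to x_1+…+x_3 = 13 is C(15,2) = 105.
Subtract solutions that violate a single cap (substitute x_i' = x_i − (cap_i+1)): x_1 ≥ 5 gives C(10,2) = 45; x_2 ≥ 7 gives C(8,2) = 28; x_3 ≥ 6 gives C(9,2) = 36. Together 109.
Add back pairs where two caps are both exceeded: 3 + 6 + 1 = 10.
By inclusion–exclusion the count is 105 − 109 + 10 = 6.

6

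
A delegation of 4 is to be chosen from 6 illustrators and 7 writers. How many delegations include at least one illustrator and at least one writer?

Unrestricted: C(13,4) = 715 ways to pick any 4 of the 13.
Selections missing a whole group: no illustrators → C(7,4) = 35; no writers → C(6,4) = 15.
Both groups omitted at once is impossible, so 715 − 50 = 665.

665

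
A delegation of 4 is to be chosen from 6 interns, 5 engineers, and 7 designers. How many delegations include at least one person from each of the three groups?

1575

With no constraint there are C(18,4) = 3060 possible selections.
Subtract selections that omit an entire group: no interns → C(12,4) = 495; no engineers → C(13,4) = 715; no designers → C(11,4) = 330.
Add back selections omitting two groups (i.e. drawn from a single group): C(6,4) + C(5,4) + C(7,4) = 55.
By inclusion–exclusion: 3060 − 1540 + 55 = 1575.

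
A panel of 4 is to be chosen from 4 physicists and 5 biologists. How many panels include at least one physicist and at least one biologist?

Total 4-person selections from all 9: C(9,4) = 126.
Selections missing a whole group: no physicists → C(5,4) = 5; no biologists → C(4,4) = 1.
Both groups omitted at once is impossible, so 126 − 6 = 120.

120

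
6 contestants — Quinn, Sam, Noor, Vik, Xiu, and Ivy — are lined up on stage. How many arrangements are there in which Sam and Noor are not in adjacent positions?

There are 6! = 720 arrangements in all. If Sam and Noor are adjacent, merging them into one block gives 2·(5)! = 240 arrangements.
So 720 − 240 = 480 arrangements keep them apart.

480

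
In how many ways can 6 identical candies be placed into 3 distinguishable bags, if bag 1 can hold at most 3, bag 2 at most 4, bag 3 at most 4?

Without the upper bounds there are C(8,2) = 28 ways to split 6 among 3 bags.
Subtract solutions that violate a single cap (substitute x_i' = x_i − (cap_i+1)): x_1 ≥ 4 gives C(4,2) = 6; x_2 ≥ 5 gives C(3,2) = 3; x_3 ≥ 5 gives C(3,2) = 3. Together 12.
No two caps can be exceeded simultaneously, so the pair terms are all 0.
By inclusion–exclusion the count is 28 − 12 + 0 = 16.

16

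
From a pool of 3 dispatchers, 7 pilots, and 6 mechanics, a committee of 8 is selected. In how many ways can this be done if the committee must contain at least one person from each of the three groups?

11529

Unrestricted: C(16,8) = 12870 ways to pick any 8 of the 16.
Subtract selections that omit an entire group: no dispatchers → C(13,8) = 1287; no pilots → C(9,8) = 9; no mechanics → C(10,8) = 45.
Add back selections omitting two groups (i.e. drawn from a single group): C(3,8) + C(7,8) + C(6,8) = 0.
By inclusion–exclusion: 12870 − 1341 + 0 = 11529.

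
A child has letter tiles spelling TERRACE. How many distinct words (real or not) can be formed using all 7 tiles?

1260

The 7 letters of TERRACE have repeats: E appearing twice and R appearing twice.
So there are 7! / (2!·2!) = 1260 distinguishable arrangements.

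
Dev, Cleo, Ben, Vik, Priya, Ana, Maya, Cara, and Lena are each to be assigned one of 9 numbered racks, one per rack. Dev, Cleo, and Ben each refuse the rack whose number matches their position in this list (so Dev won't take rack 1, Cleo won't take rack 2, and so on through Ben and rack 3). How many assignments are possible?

Let Aᵢ (for i ∈ {1, 2, 3}) be the placements that put person i in their forbidden rack. Any j of these fix j positions, leaving (9−j)! ways to fill the rest, and there are C(3,j) ways to pick which j.
By inclusion–exclusion, the number of valid placements is Σ_{j=0}^{3} (−1)^j C(3,j)·(9−j)!.
Computing: 362880 − 120960 + 15120 − 720 = 256320.

256320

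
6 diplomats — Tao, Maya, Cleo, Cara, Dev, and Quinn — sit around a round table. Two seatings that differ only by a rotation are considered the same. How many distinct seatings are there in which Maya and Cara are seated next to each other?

Glue Maya and Cara into a block (2 internal orders). Seating 5 units around a circle gives (4)! arrangements.
So 2 × (4)! = 2 × 24 = 48.

48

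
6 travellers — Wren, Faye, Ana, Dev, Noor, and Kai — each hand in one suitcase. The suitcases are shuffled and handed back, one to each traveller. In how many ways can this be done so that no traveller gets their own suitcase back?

265

Let Aᵢ be the assignments in which traveller i gets their own suitcase. We want the size of the complement of A₁∪…∪A_6.
By inclusion–exclusion this is Σ_{j=0}^{6} (−1)^j C(6,j)·(6−j)!.
Computing: 720 − 720 + 360 − 120 + 30 − 6 + 1 = 265.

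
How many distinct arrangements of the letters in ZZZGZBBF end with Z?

With the last slot taken by Z, it remains to arrange the other 7 letters (ZZGZBBF).
Those 7 letters have B appearing twice and Z appearing 3 times, giving (7)!/(3!·2!) = 420.

420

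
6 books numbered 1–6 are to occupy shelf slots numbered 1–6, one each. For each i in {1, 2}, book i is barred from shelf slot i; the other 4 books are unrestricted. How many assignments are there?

Let Aᵢ (for i ∈ {1, 2}) be the placements that put book i in its forbidden shelf slot. Any j of these fix j positions, leaving (6−j)! ways to fill the rest, and there are C(2,j) ways to pick which j.
By inclusion–exclusion, the number of valid placements is Σ_{j=0}^{2} (−1)^j C(2,j)·(6−j)!.
Computing: 720 − 240 + 24 = 504.

504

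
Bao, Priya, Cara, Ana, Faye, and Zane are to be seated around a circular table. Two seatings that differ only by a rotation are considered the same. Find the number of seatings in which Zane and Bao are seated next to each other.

Treat {Zane, Bao} as one unit (2 internal orders) and seat the resulting 5 units around the table: (4)! circular arrangements.
So 2 × (4)! = 2 × 24 = 48.

48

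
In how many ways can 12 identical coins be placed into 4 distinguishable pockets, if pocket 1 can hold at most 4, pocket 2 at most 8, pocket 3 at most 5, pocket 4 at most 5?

Ignoring the caps, the number of non-negative solutions to x_1+…+x_4 = 12 is C(15,3) = 455.
Subtract solutions that violate a single cap (substitute x_i' = x_i − (cap_i+1)): x_1 ≥ 5 gives C(10,3) = 120; x_2 ≥ 9 gives C(6,3) = 20; x_3 ≥ 6 gives C(9,3) = 84; x_4 ≥ 6 gives C(9,3) = 84. Together 308.
Add back pairs where two caps are both exceeded: 0 + 4 + 4 + 0 + 0 + 1 = 9.
By inclusion–exclusion the count is 455 − 308 + 9 = 156.

156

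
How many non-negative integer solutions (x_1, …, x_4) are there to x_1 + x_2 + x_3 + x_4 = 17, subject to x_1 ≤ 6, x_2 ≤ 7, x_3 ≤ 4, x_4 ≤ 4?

Without the upper bounds there are C(20,3) = 1140 ways to split 17 among 4 variables.
Subtract solutions that violate a single cap (substitute x_i' = x_i − (cap_i+1)): x_1 ≥ 7 gives C(13,3) = 286; x_2 ≥ 8 gives C(12,3) = 220; x_3 ≥ 5 gives C(15,3) = 455; x_4 ≥ 5 gives C(15,3) = 455. Together 1416.
Add back pairs where two caps are both exceeded: 10 + 56 + 56 + 35 + 35 + 120 = 312.
Subtract triples: 0 + 0 + 1 + 0 = 1.
By inclusion–exclusion the count is 1140 − 1416 + 312 − 1 = 35.

35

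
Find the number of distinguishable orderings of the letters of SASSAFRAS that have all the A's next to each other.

210

Treat the 3 copies of A as a single block. The multiset to arrange is then {AAA, F, R, S, S, S, S}, 7 items in all.
That gives (7)!/(4!) = 210 arrangements.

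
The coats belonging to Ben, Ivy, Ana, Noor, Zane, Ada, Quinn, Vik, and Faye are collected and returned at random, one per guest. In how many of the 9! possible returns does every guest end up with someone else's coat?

Let Aᵢ be the assignments in which guest i gets their own coat. We want the size of the complement of A₁∪…∪A_9.
By inclusion–exclusion this is Σ_{j=0}^{9} (−1)^j C(9,j)·(9−j)!.
Computing: 362880 − 362880 + 181440 − 60480 + 15120 − 3024 + 504 − 72 + 9 − 1 = 133496.

133496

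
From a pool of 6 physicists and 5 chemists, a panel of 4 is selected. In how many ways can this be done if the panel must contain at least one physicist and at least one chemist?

310

Total 4-person selections from all 11: C(11,4) = 330.
Selections missing a whole group: no physicists → C(5,4) = 5; no chemists → C(6,4) = 15.
Both groups omitted at once is impossible, so 330 − 20 = 310.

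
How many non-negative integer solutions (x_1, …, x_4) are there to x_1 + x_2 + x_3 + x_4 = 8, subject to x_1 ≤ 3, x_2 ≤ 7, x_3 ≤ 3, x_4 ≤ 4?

75

By stars and bars, unrestricted non-negative solutions to x_1+…+x_4 = 8 number C(8+3,3) = 165.
Subtract solutions that violate a single cap (substitute x_i' = x_i − (cap_i+1)): x_1 ≥ 4 gives C(7,3) = 35; x_2 ≥ 8 gives C(3,3) = 1; x_3 ≥ 4 gives C(7,3) = 35; x_4 ≥ 5 gives C(6,3) = 20. Together 91.
Add back pairs where two caps are both exceeded: 0 + 1 + 0 + 0 + 0 + 0 = 1.
By inclusion–exclusion the count is 165 − 91 + 1 = 75.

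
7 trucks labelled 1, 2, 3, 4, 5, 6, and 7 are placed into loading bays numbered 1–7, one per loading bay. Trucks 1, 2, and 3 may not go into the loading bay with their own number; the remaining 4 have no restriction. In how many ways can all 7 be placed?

3216

Let Aᵢ (for i ∈ {1, 2, 3}) be the placements that put truck i in its forbidden loading bay. Any j of these fix j positions, leaving (7−j)! ways to fill the rest, and there are C(3,j) ways to pick which j.
By inclusion–exclusion, the number of valid placements is Σ_{j=0}^{3} (−1)^j C(3,j)·(7−j)!.
Computing: 5040 − 2160 + 360 − 24 = 3216.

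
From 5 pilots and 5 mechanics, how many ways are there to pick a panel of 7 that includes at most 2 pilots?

10

Split by how many pilots are chosen (0 through 2).
Sum: C(5,0)·C(5,7) + C(5,1)·C(5,6) + C(5,2)·C(5,5) = 0 + 0 + 10 = 10.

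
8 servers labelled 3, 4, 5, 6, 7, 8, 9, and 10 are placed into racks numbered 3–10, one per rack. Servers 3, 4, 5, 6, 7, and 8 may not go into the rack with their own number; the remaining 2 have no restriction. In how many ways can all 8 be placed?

Let Aᵢ (for 3 ≤ i ≤ 8) be the placements that put server i in its forbidden rack. Any j of these fix j positions, leaving (8−j)! ways to fill the rest, and there are C(6,j) ways to pick which j.
By inclusion–exclusion, the number of valid placements is Σ_{j=0}^{6} (−1)^j C(6,j)·(8−j)!.
Computing: 40320 − 30240 + 10800 − 2400 + 360 − 36 + 2 = 18806.

18806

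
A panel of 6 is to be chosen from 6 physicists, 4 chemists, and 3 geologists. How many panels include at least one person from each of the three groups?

With no constraint there are C(13,6) = 1716 possible selections.
Selections missing a whole group: no physicists → C(7,6) = 7; no chemists → C(9,6) = 84; no geologists → C(10,6) = 210.
Add back selections omitting two groups (i.e. drawn from a single group): C(6,6) + C(4,6) + C(3,6) = 1.
By inclusion–exclusion: 1716 − 301 + 1 = 1416.

1416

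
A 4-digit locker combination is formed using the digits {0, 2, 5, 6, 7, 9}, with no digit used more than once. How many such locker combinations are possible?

360

With no repetition, fill the 4 digits in order: 6 choices, then 5, down to 3.
That product is 6 × 5 × 4 × 3 = 360.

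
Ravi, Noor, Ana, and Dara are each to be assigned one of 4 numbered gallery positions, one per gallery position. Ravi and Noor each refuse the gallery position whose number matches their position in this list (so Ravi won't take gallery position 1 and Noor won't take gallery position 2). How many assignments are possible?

Let Aᵢ (for i ∈ {1, 2}) be the placements that put person i in their forbidden gallery position. Any j of these fix j positions, leaving (4−j)! ways to fill the rest, and there are C(2,j) ways to pick which j.
By inclusion–exclusion, the number of valid placements is Σ_{j=0}^{2} (−1)^j C(2,j)·(4−j)!.
Computing: 24 − 12 + 2 = 14.

14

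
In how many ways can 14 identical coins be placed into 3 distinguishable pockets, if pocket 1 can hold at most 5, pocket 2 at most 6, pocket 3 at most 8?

By stars and bars, unrestricted non-negative solutions to x_1+…+x_3 = 14 number C(14+2,2) = 120.
Subtract solutions that violate a single cap (substitute x_i' = x_i − (cap_i+1)): x_1 ≥ 6 gives C(10,2) = 45; x_2 ≥ 7 gives C(9,2) = 36; x_3 ≥ 9 gives C(7,2) = 21. Together 102.
Add back pairs where two caps are both exceeded: 3 + 0 + 0 = 3.
By inclusion–exclusion the count is 120 − 102 + 3 = 21.

21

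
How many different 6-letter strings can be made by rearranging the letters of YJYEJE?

YJYEJE has 6 letters with E appearing twice, J appearing twice, and Y appearing twice.
Dividing 6! = 720 by 2!·2!·2! = 8 for the repeated letters gives 90.

90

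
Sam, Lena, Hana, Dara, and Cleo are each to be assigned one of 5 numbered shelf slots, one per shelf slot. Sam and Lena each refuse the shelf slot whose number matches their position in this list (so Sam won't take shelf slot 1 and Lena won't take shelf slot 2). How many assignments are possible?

78

Let Aᵢ (for i ∈ {1, 2}) be the placements that put person i in their forbidden shelf slot. Any j of these fix j positions, leaving (5−j)! ways to fill the rest, and there are C(2,j) ways to pick which j.
By inclusion–exclusion, the number of valid placements is Σ_{j=0}^{2} (−1)^j C(2,j)·(5−j)!.
Computing: 120 − 48 + 6 = 78.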